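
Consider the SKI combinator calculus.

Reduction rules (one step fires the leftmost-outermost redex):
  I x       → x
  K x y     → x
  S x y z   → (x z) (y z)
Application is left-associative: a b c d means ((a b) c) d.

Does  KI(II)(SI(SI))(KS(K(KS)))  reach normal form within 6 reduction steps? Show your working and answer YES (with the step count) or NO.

Answer: YES — reaches normal form S(SIS) in 6 ≤ 6 steps

Reduction:
  start: KI(II)(SI(SI))(KS(K(KS)))
  →1  I(SI(SI))(KS(K(KS)))
  →2  SI(SI)(KS(K(KS)))
  →3  I(KS(K(KS)))(SI(KS(K(KS))))
  →4  KS(K(KS))(SI(KS(K(KS))))
  →5  S(SI(KS(K(KS))))
  →6  S(SIS)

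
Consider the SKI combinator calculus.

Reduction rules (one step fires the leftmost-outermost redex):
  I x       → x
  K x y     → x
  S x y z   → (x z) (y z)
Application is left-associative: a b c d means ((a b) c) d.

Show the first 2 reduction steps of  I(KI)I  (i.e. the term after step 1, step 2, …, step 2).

Answer: after 2 steps: I

Derivation:
  start: I(KI)I
  step 1: KII
  step 2: I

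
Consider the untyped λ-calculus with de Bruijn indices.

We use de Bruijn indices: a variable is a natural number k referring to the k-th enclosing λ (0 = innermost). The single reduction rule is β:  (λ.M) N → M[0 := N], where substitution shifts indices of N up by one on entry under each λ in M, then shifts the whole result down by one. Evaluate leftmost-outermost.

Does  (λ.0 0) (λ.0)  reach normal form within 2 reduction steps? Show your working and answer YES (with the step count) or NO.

  start: (λ.0 0) (λ.0)
  step 1: (λ.0) (λ.0)
  step 2: λ.0

Answer: YES — reaches normal form λ.0 in 2 ≤ 2 steps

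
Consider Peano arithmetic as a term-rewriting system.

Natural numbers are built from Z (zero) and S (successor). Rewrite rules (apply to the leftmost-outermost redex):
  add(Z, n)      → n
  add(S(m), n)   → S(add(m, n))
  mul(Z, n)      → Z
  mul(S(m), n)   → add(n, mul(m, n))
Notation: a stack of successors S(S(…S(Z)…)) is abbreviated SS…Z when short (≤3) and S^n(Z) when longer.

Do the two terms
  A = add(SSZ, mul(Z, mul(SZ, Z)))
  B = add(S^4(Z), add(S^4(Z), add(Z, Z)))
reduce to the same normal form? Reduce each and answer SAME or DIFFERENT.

Term A:
  start: add(SSZ, mul(Z, mul(SZ, Z)))
  →1  S(add(SZ, mul(Z, mul(SZ, Z))))
  →2  S(S(add(Z, mul(Z, mul(SZ, Z)))))
  →3  S(S(mul(Z, mul(SZ, Z))))
  →4  SSZ

Term B:
  start: add(S^4(Z), add(S^4(Z), add(Z, Z)))
  →1  S(add(SSSZ, add(S^4(Z), add(Z, Z))))
  →2  S(S(add(SSZ, add(S^4(Z), add(Z, Z)))))
  →3  S(S(S(add(SZ, add(S^4(Z), add(Z, Z))))))
  →4  S(S(S(S(add(Z, add(S^4(Z), add(Z, Z)))))))
  →5  S(S(S(S(add(S^4(Z), add(Z, Z))))))
  →6  S(S(S(S(S(add(SSSZ, add(Z, Z)))))))
  →7  S(S(S(S(S(S(add(SSZ, add(Z, Z))))))))
  →8  S(S(S(S(S(S(S(add(SZ, add(Z, Z)))))))))
  →9  S(S(S(S(S(S(S(S(add(Z, add(Z, Z))))))))))
  →10  S(S(S(S(S(S(S(S(add(Z, Z)))))))))
  →11  S^8(Z)

Answer: DIFFERENT — A ⇓ SSZ, B ⇓ S^8(Z)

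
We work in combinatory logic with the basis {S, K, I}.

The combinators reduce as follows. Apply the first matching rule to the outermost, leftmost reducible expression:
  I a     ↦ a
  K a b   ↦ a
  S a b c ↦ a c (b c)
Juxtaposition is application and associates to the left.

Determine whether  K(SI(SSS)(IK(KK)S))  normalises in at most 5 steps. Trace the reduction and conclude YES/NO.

Answer: YES — reaches normal form KK in 5 ≤ 5 steps

Working:
  start: K(SI(SSS)(IK(KK)S))
  step 1: K(I(IK(KK)S)(SSS(IK(KK)S)))
  step 2: K(IK(KK)S(SSS(IK(KK)S)))
  step 3: K(K(KK)S(SSS(IK(KK)S)))
  step 4: K(KK(SSS(IK(KK)S)))
  step 5: KK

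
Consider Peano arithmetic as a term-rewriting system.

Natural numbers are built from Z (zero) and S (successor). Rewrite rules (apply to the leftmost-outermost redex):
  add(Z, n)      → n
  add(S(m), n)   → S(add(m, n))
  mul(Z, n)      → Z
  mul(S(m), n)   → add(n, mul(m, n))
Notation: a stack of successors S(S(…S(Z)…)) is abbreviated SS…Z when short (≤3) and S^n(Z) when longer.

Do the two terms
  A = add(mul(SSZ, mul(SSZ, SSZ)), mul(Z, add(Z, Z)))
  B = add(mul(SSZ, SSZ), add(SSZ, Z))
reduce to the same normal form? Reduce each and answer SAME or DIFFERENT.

Term A:
  start: add(mul(SSZ, mul(SSZ, SSZ)), mul(Z, add(Z, Z)))
  →1  add(add(mul(SSZ, SSZ), mul(SZ, mul(SSZ, SSZ))), mul(Z, add(Z, Z)))
  →2  add(add(add(SSZ, mul(SZ, SSZ)), mul(SZ, mul(SSZ, SSZ))), mul(Z, add(Z, Z)))
  →3  add(add(S(add(SZ, mul(SZ, SSZ))), mul(SZ, mul(SSZ, SSZ))), mul(Z, add(Z, Z)))
  →4  add(S(add(add(SZ, mul(SZ, SSZ)), mul(SZ, mul(SSZ, SSZ)))), mul(Z, add(Z, Z)))
  →5  S(add(add(add(SZ, mul(SZ, SSZ)), mul(SZ, mul(SSZ, SSZ))), mul(Z, add(Z, Z))))
  →6  S(add(add(S(add(Z, mul(SZ, SSZ))), mul(SZ, mul(SSZ, SSZ))), mul(Z, add(Z, Z))))
  →7  S(add(S(add(add(Z, mul(SZ, SSZ)), mul(SZ, mul(SSZ, SSZ)))), mul(Z, add(Z, Z))))
  →8  S(S(add(add(add(Z, mul(SZ, SSZ)), mul(SZ, mul(SSZ, SSZ))), mul(Z, add(Z, Z)))))
  →9  S(S(add(add(mul(SZ, SSZ), mul(SZ, mul(SSZ, SSZ))), mul(Z, add(Z, Z)))))
  →10  S(S(add(add(add(SSZ, mul(Z, SSZ)), mul(SZ, mul(SSZ, SSZ))), mul(Z, add(Z, Z)))))
  →11  S(S(add(add(S(add(SZ, mul(Z, SSZ))), mul(SZ, mul(SSZ, SSZ))), mul(Z, add(Z, Z)))))
  →12  S(S(add(S(add(add(SZ, mul(Z, SSZ)), mul(SZ, mul(SSZ, SSZ)))), mul(Z, add(Z, Z)))))
  →13  S(S(S(add(add(add(SZ, mul(Z, SSZ)), mul(SZ, mul(SSZ, SSZ))), mul(Z, add(Z, Z))))))
  →14  S(S(S(add(add(S(add(Z, mul(Z, SSZ))), mul(SZ, mul(SSZ, SSZ))), mul(Z, add(Z, Z))))))
  →15  S(S(S(add(S(add(add(Z, mul(Z, SSZ)), mul(SZ, mul(SSZ, SSZ)))), mul(Z, add(Z, Z))))))
  →16  S(S(S(S(add(add(add(Z, mul(Z, SSZ)), mul(SZ, mul(SSZ, SSZ))), mul(Z, add(Z, Z)))))))
  →17  S(S(S(S(add(add(mul(Z, SSZ), mul(SZ, mul(SSZ, SSZ))), mul(Z, add(Z, Z)))))))
  →18  S(S(S(S(add(add(Z, mul(SZ, mul(SSZ, SSZ))), mul(Z, add(Z, Z)))))))
  →19  S(S(S(S(add(mul(SZ, mul(SSZ, SSZ)), mul(Z, add(Z, Z)))))))
  →20  S(S(S(S(add(add(mul(SSZ, SSZ), mul(Z, mul(SSZ, SSZ))), mul(Z, add(Z, Z)))))))
  →21  S(S(S(S(add(add(add(SSZ, mul(SZ, SSZ)), mul(Z, mul(SSZ, SSZ))), mul(Z, add(Z, Z)))))))
  →22  S(S(S(S(add(add(S(add(SZ, mul(SZ, SSZ))), mul(Z, mul(SSZ, SSZ))), mul(Z, add(Z, Z)))))))
  →23  S(S(S(S(add(S(add(add(SZ, mul(SZ, SSZ)), mul(Z, mul(SSZ, SSZ)))), mul(Z, add(Z, Z)))))))
  →24  S(S(S(S(S(add(add(add(SZ, mul(SZ, SSZ)), mul(Z, mul(SSZ, SSZ))), mul(Z, add(Z, Z))))))))
  →25  S(S(S(S(S(add(add(S(add(Z, mul(SZ, SSZ))), mul(Z, mul(SSZ, SSZ))), mul(Z, add(Z, Z))))))))
  →26  S(S(S(S(S(add(S(add(add(Z, mul(SZ, SSZ)), mul(Z, mul(SSZ, SSZ)))), mul(Z, add(Z, Z))))))))
  →27  S(S(S(S(S(S(add(add(add(Z, mul(SZ, SSZ)), mul(Z, mul(SSZ, SSZ))), mul(Z, add(Z, Z)))))))))
  →28  S(S(S(S(S(S(add(add(mul(SZ, SSZ), mul(Z, mul(SSZ, SSZ))), mul(Z, add(Z, Z)))))))))
  →29  S(S(S(S(S(S(add(add(add(SSZ, mul(Z, SSZ)), mul(Z, mul(SSZ, SSZ))), mul(Z, add(Z, Z)))))))))
  →30  S(S(S(S(S(S(add(add(S(add(SZ, mul(Z, SSZ))), mul(Z, mul(SSZ, SSZ))), mul(Z, add(Z, Z)))))))))
  →31  S(S(S(S(S(S(add(S(add(add(SZ, mul(Z, SSZ)), mul(Z, mul(SSZ, SSZ)))), mul(Z, add(Z, Z)))))))))
  →32  S(S(S(S(S(S(S(add(add(add(SZ, mul(Z, SSZ)), mul(Z, mul(SSZ, SSZ))), mul(Z, add(Z, Z))))))))))
  →33  S(S(S(S(S(S(S(add(add(S(add(Z, mul(Z, SSZ))), mul(Z, mul(SSZ, SSZ))), mul(Z, add(Z, Z))))))))))
  →34  S(S(S(S(S(S(S(add(S(add(add(Z, mul(Z, SSZ)), mul(Z, mul(SSZ, SSZ)))), mul(Z, add(Z, Z))))))))))
  →35  S(S(S(S(S(S(S(S(add(add(add(Z, mul(Z, SSZ)), mul(Z, mul(SSZ, SSZ))), mul(Z, add(Z, Z)))))))))))
  →36  S(S(S(S(S(S(S(S(add(add(mul(Z, SSZ), mul(Z, mul(SSZ, SSZ))), mul(Z, add(Z, Z)))))))))))
  →37  S(S(S(S(S(S(S(S(add(add(Z, mul(Z, mul(SSZ, SSZ))), mul(Z, add(Z, Z)))))))))))
  →38  S(S(S(S(S(S(S(S(add(mul(Z, mul(SSZ, SSZ)), mul(Z, add(Z, Z)))))))))))
  →39  S(S(S(S(S(S(S(S(add(Z, mul(Z, add(Z, Z)))))))))))
  →40  S(S(S(S(S(S(S(S(mul(Z, add(Z, Z))))))))))
  →41  S^8(Z)

Term B:
  start: add(mul(SSZ, SSZ), add(SSZ, Z))
  →1  add(add(SSZ, mul(SZ, SSZ)), add(SSZ, Z))
  →2  add(S(add(SZ, mul(SZ, SSZ))), add(SSZ, Z))
  →3  S(add(add(SZ, mul(SZ, SSZ)), add(SSZ, Z)))
  →4  S(add(S(add(Z, mul(SZ, SSZ))), add(SSZ, Z)))
  →5  S(S(add(add(Z, mul(SZ, SSZ)), add(SSZ, Z))))
  →6  S(S(add(mul(SZ, SSZ), add(SSZ, Z))))
  →7  S(S(add(add(SSZ, mul(Z, SSZ)), add(SSZ, Z))))
  →8  S(S(add(S(add(SZ, mul(Z, SSZ))), add(SSZ, Z))))
  →9  S(S(S(add(add(SZ, mul(Z, SSZ)), add(SSZ, Z)))))
  →10  S(S(S(add(S(add(Z, mul(Z, SSZ))), add(SSZ, Z)))))
  →11  S(S(S(S(add(add(Z, mul(Z, SSZ)), add(SSZ, Z))))))
  →12  S(S(S(S(add(mul(Z, SSZ), add(SSZ, Z))))))
  →13  S(S(S(S(add(Z, add(SSZ, Z))))))
  →14  S(S(S(S(add(SSZ, Z)))))
  →15  S(S(S(S(S(add(SZ, Z))))))
  →16  S(S(S(S(S(S(add(Z, Z)))))))
  →17  S^6(Z)

Answer: DIFFERENT — A ⇓ S^8(Z), B ⇓ S^6(Z)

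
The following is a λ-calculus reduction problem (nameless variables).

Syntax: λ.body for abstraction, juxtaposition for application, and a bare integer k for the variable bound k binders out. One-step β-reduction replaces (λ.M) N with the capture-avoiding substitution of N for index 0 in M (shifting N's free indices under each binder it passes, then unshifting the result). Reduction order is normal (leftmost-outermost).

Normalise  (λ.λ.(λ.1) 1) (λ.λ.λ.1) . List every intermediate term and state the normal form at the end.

  start: (λ.λ.(λ.1) 1) (λ.λ.λ.1)
  →1  λ.(λ.1) (λ.λ.λ.1)
  →2  λ.0

Answer: normal form = λ.0  (in 2 steps)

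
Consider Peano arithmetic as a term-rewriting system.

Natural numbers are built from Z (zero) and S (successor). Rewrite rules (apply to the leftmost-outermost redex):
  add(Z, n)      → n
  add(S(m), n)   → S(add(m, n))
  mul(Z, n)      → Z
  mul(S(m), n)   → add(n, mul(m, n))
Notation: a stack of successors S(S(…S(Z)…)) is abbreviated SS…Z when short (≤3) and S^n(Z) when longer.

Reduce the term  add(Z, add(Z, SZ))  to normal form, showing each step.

Answer: normal form = SZ  (in 2 steps)

Derivation:
  start: add(Z, add(Z, SZ))
  [1] add(Z, SZ)
  [2] SZ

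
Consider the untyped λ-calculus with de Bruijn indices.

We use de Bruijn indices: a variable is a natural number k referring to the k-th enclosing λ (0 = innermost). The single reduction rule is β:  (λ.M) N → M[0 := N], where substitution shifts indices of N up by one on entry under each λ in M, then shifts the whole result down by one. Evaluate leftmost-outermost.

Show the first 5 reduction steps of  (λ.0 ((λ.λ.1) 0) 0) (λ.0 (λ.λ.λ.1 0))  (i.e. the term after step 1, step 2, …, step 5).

Answer: after 5 steps: (λ.0 (λ.λ.λ.1 0)) (λ.λ.λ.1 0)

Derivation:
  start: (λ.0 ((λ.λ.1) 0) 0) (λ.0 (λ.λ.λ.1 0))
  step 1: (λ.0 (λ.λ.λ.1 0)) ((λ.λ.1) (λ.0 (λ.λ.λ.1 0))) (λ.0 (λ.λ.λ.1 0))
  step 2: (λ.λ.1) (λ.0 (λ.λ.λ.1 0)) (λ.λ.λ.1 0) (λ.0 (λ.λ.λ.1 0))
  step 3: (λ.λ.0 (λ.λ.λ.1 0)) (λ.λ.λ.1 0) (λ.0 (λ.λ.λ.1 0))
  step 4: (λ.0 (λ.λ.λ.1 0)) (λ.0 (λ.λ.λ.1 0))
  step 5: (λ.0 (λ.λ.λ.1 0)) (λ.λ.λ.1 0)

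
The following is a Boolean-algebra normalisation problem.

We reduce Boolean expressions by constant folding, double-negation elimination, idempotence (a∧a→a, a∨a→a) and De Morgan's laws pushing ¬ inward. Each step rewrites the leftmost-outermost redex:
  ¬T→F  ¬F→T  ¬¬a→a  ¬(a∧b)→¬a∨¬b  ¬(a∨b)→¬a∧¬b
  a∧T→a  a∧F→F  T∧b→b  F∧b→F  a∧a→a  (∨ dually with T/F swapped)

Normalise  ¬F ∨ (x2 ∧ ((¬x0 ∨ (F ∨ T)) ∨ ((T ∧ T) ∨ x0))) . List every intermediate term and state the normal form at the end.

  start: ¬F ∨ (x2 ∧ ((¬x0 ∨ (F ∨ T)) ∨ ((T ∧ T) ∨ x0)))
  step 1: T ∨ (x2 ∧ ((¬x0 ∨ (F ∨ T)) ∨ ((T ∧ T) ∨ x0)))
  step 2: T

Answer: normal form = T  (in 2 steps)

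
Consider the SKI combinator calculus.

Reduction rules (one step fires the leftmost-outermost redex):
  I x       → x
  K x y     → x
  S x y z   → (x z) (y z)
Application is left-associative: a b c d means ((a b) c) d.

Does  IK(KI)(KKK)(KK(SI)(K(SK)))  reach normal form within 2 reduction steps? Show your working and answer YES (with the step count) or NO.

Answer: NO — after 2 steps the term is KI(KK(SI)(K(SK))), not yet normal

Working:
  start: IK(KI)(KKK)(KK(SI)(K(SK)))
  [1] K(KI)(KKK)(KK(SI)(K(SK)))
  [2] KI(KK(SI)(K(SK)))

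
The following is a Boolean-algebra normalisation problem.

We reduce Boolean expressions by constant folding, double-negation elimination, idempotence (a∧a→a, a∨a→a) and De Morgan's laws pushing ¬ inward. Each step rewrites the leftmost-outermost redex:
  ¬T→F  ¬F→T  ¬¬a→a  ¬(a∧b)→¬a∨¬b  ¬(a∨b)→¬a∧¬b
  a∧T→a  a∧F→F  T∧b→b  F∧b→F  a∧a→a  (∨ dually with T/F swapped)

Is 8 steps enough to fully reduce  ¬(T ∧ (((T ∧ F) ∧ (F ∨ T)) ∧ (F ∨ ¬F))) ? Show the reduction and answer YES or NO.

Answer: NO — after 8 steps the term is (¬F ∨ ¬(F ∨ T)) ∨ ¬(F ∨ ¬F), not yet normal

Derivation:
  start: ¬(T ∧ (((T ∧ F) ∧ (F ∨ T)) ∧ (F ∨ ¬F)))
  →1  ¬T ∨ ¬(((T ∧ F) ∧ (F ∨ T)) ∧ (F ∨ ¬F))
  →2  F ∨ ¬(((T ∧ F) ∧ (F ∨ T)) ∧ (F ∨ ¬F))
  →3  ¬(((T ∧ F) ∧ (F ∨ T)) ∧ (F ∨ ¬F))
  →4  ¬((T ∧ F) ∧ (F ∨ T)) ∨ ¬(F ∨ ¬F)
  →5  (¬(T ∧ F) ∨ ¬(F ∨ T)) ∨ ¬(F ∨ ¬F)
  →6  ((¬T ∨ ¬F) ∨ ¬(F ∨ T)) ∨ ¬(F ∨ ¬F)
  →7  ((F ∨ ¬F) ∨ ¬(F ∨ T)) ∨ ¬(F ∨ ¬F)
  →8  (¬F ∨ ¬(F ∨ T)) ∨ ¬(F ∨ ¬F)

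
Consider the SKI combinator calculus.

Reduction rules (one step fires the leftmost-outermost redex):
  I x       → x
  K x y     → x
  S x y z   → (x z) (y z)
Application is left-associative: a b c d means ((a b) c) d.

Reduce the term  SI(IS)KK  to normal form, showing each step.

  start: SI(IS)KK
  [1] IK(ISK)K
  [2] K(ISK)K
  [3] ISK
  [4] SK

Answer: normal form = SK  (in 4 steps)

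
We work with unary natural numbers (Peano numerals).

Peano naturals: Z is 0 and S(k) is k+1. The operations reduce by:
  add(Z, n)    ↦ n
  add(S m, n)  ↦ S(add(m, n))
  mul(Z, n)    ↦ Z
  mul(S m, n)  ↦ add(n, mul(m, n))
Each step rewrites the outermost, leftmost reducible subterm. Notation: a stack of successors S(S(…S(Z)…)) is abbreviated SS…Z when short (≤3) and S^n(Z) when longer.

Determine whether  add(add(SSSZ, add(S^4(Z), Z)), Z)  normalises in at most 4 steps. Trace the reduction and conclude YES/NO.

  start: add(add(SSSZ, add(S^4(Z), Z)), Z)
  →1  add(S(add(SSZ, add(S^4(Z), Z))), Z)
  →2  S(add(add(SSZ, add(S^4(Z), Z)), Z))
  →3  S(add(S(add(SZ, add(S^4(Z), Z))), Z))
  →4  S(S(add(add(SZ, add(S^4(Z), Z)), Z)))

Answer: NO — after 4 steps the term is S(S(add(add(SZ, add(S^4(Z), Z)), Z))), not yet normal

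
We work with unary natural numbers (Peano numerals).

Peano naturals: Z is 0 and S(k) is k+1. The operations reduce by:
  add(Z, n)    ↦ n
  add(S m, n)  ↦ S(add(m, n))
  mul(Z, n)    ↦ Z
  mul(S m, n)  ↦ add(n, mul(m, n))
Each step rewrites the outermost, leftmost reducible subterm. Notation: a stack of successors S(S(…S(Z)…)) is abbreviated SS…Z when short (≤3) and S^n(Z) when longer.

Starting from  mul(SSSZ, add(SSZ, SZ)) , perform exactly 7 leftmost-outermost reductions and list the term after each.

  start: mul(SSSZ, add(SSZ, SZ))
  step 1: add(add(SSZ, SZ), mul(SSZ, add(SSZ, SZ)))
  step 2: add(S(add(SZ, SZ)), mul(SSZ, add(SSZ, SZ)))
  step 3: S(add(add(SZ, SZ), mul(SSZ, add(SSZ, SZ))))
  step 4: S(add(S(add(Z, SZ)), mul(SSZ, add(SSZ, SZ))))
  step 5: S(S(add(add(Z, SZ), mul(SSZ, add(SSZ, SZ)))))
  step 6: S(S(add(SZ, mul(SSZ, add(SSZ, SZ)))))
  step 7: S(S(S(add(Z, mul(SSZ, add(SSZ, SZ))))))

Answer: after 7 steps: S(S(S(add(Z, mul(SSZ, add(SSZ, SZ))))))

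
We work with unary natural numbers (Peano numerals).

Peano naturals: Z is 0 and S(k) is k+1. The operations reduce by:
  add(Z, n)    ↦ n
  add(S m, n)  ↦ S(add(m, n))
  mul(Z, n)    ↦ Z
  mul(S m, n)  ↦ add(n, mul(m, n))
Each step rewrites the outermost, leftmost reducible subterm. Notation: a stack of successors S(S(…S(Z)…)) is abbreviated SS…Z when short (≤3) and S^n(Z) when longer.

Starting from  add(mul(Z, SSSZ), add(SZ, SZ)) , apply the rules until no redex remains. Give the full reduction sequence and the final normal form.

Answer: normal form = SSZ  (in 4 steps)

Working:
  start: add(mul(Z, SSSZ), add(SZ, SZ))
  [1] add(Z, add(SZ, SZ))
  [2] add(SZ, SZ)
  [3] S(add(Z, SZ))
  [4] SSZ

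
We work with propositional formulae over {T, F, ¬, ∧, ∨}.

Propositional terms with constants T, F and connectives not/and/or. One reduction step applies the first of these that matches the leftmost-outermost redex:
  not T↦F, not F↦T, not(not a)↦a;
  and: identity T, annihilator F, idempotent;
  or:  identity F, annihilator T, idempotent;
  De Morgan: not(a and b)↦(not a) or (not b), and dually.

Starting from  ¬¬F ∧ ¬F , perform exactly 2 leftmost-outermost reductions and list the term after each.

  start: ¬¬F ∧ ¬F
  step 1: F ∧ ¬F
  step 2: F

Answer: after 2 steps: F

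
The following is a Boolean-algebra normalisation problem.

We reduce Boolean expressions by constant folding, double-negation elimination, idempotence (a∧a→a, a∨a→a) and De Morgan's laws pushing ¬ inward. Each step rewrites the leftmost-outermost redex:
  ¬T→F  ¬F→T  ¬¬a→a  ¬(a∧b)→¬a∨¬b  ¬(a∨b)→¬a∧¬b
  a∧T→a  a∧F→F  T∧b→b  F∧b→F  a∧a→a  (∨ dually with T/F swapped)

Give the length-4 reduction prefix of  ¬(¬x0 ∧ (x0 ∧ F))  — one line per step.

  start: ¬(¬x0 ∧ (x0 ∧ F))
  step 1: ¬¬x0 ∨ ¬(x0 ∧ F)
  step 2: x0 ∨ ¬(x0 ∧ F)
  step 3: x0 ∨ (¬x0 ∨ ¬F)
  step 4: x0 ∨ (¬x0 ∨ T)

Answer: after 4 steps: x0 ∨ (¬x0 ∨ T)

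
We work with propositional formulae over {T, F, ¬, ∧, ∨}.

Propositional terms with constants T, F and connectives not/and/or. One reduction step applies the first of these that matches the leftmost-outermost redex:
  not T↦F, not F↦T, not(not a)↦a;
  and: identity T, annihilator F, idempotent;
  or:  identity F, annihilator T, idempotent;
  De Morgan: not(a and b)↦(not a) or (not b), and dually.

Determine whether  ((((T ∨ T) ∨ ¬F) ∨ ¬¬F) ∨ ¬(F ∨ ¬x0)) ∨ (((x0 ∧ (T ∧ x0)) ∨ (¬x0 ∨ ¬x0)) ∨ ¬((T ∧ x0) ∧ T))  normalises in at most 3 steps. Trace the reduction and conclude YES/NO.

  start: ((((T ∨ T) ∨ ¬F) ∨ ¬¬F) ∨ ¬(F ∨ ¬x0)) ∨ (((x0 ∧ (T ∧ x0)) ∨ (¬x0 ∨ ¬x0)) ∨ ¬((T ∧ x0) ∧ T))
  →1  (((T ∨ ¬F) ∨ ¬¬F) ∨ ¬(F ∨ ¬x0)) ∨ (((x0 ∧ (T ∧ x0)) ∨ (¬x0 ∨ ¬x0)) ∨ ¬((T ∧ x0) ∧ T))
  →2  ((T ∨ ¬¬F) ∨ ¬(F ∨ ¬x0)) ∨ (((x0 ∧ (T ∧ x0)) ∨ (¬x0 ∨ ¬x0)) ∨ ¬((T ∧ x0) ∧ T))
  →3  (T ∨ ¬(F ∨ ¬x0)) ∨ (((x0 ∧ (T ∧ x0)) ∨ (¬x0 ∨ ¬x0)) ∨ ¬((T ∧ x0) ∧ T))

Answer: NO — after 3 steps the term is (T ∨ ¬(F ∨ ¬x0)) ∨ (((x0 ∧ (T ∧ x0)) ∨ (¬x0 ∨ ¬x0)) ∨ ¬((T ∧ x0) ∧ T)), not yet normal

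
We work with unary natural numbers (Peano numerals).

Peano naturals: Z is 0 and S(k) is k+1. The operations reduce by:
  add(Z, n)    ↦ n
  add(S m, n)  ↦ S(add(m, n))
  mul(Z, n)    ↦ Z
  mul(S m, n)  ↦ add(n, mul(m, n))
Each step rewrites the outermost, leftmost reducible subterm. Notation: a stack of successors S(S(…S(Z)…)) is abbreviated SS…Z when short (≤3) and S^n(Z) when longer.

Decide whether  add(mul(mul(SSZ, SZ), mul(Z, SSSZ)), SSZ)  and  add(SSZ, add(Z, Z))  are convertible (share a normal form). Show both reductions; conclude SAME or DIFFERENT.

Term A:
  start: add(mul(mul(SSZ, SZ), mul(Z, SSSZ)), SSZ)
  [1] add(mul(add(SZ, mul(SZ, SZ)), mul(Z, SSSZ)), SSZ)
  [2] add(mul(S(add(Z, mul(SZ, SZ))), mul(Z, SSSZ)), SSZ)
  [3] add(add(mul(Z, SSSZ), mul(add(Z, mul(SZ, SZ)), mul(Z, SSSZ))), SSZ)
  [4] add(add(Z, mul(add(Z, mul(SZ, SZ)), mul(Z, SSSZ))), SSZ)
  [5] add(mul(add(Z, mul(SZ, SZ)), mul(Z, SSSZ)), SSZ)
  [6] add(mul(mul(SZ, SZ), mul(Z, SSSZ)), SSZ)
  [7] add(mul(add(SZ, mul(Z, SZ)), mul(Z, SSSZ)), SSZ)
  [8] add(mul(S(add(Z, mul(Z, SZ))), mul(Z, SSSZ)), SSZ)
  [9] add(add(mul(Z, SSSZ), mul(add(Z, mul(Z, SZ)), mul(Z, SSSZ))), SSZ)
  [10] add(add(Z, mul(add(Z, mul(Z, SZ)), mul(Z, SSSZ))), SSZ)
  [11] add(mul(add(Z, mul(Z, SZ)), mul(Z, SSSZ)), SSZ)
  [12] add(mul(mul(Z, SZ), mul(Z, SSSZ)), SSZ)
  [13] add(mul(Z, mul(Z, SSSZ)), SSZ)
  [14] add(Z, SSZ)
  [15] SSZ

Term B:
  start: add(SSZ, add(Z, Z))
  [1] S(add(SZ, add(Z, Z)))
  [2] S(S(add(Z, add(Z, Z))))
  [3] S(S(add(Z, Z)))
  [4] SSZ

Answer: SAME — A ⇓ SSZ, B ⇓ SSZ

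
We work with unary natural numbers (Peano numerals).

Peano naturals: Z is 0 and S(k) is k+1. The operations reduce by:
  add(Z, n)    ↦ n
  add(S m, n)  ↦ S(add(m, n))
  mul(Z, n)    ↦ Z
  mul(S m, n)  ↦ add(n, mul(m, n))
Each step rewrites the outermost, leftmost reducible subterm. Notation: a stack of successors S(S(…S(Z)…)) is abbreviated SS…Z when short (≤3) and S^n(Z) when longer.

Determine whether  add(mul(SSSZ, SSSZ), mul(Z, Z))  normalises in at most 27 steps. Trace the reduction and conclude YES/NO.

  start: add(mul(SSSZ, SSSZ), mul(Z, Z))
  [1] add(add(SSSZ, mul(SSZ, SSSZ)), mul(Z, Z))
  [2] add(S(add(SSZ, mul(SSZ, SSSZ))), mul(Z, Z))
  [3] S(add(add(SSZ, mul(SSZ, SSSZ)), mul(Z, Z)))
  [4] S(add(S(add(SZ, mul(SSZ, SSSZ))), mul(Z, Z)))
  [5] S(S(add(add(SZ, mul(SSZ, SSSZ)), mul(Z, Z))))
  [6] S(S(add(S(add(Z, mul(SSZ, SSSZ))), mul(Z, Z))))
  [7] S(S(S(add(add(Z, mul(SSZ, SSSZ)), mul(Z, Z)))))
  [8] S(S(S(add(mul(SSZ, SSSZ), mul(Z, Z)))))
  [9] S(S(S(add(add(SSSZ, mul(SZ, SSSZ)), mul(Z, Z)))))
  [10] S(S(S(add(S(add(SSZ, mul(SZ, SSSZ))), mul(Z, Z)))))
  [11] S(S(S(S(add(add(SSZ, mul(SZ, SSSZ)), mul(Z, Z))))))
  [12] S(S(S(S(add(S(add(SZ, mul(SZ, SSSZ))), mul(Z, Z))))))
  [13] S(S(S(S(S(add(add(SZ, mul(SZ, SSSZ)), mul(Z, Z)))))))
  [14] S(S(S(S(S(add(S(add(Z, mul(SZ, SSSZ))), mul(Z, Z)))))))
  [15] S(S(S(S(S(S(add(add(Z, mul(SZ, SSSZ)), mul(Z, Z))))))))
  [16] S(S(S(S(S(S(add(mul(SZ, SSSZ), mul(Z, Z))))))))
  [17] S(S(S(S(S(S(add(add(SSSZ, mul(Z, SSSZ)), mul(Z, Z))))))))
  [18] S(S(S(S(S(S(add(S(add(SSZ, mul(Z, SSSZ))), mul(Z, Z))))))))
  [19] S(S(S(S(S(S(S(add(add(SSZ, mul(Z, SSSZ)), mul(Z, Z)))))))))
  [20] S(S(S(S(S(S(S(add(S(add(SZ, mul(Z, SSSZ))), mul(Z, Z)))))))))
  [21] S(S(S(S(S(S(S(S(add(add(SZ, mul(Z, SSSZ)), mul(Z, Z))))))))))
  [22] S(S(S(S(S(S(S(S(add(S(add(Z, mul(Z, SSSZ))), mul(Z, Z))))))))))
  [23] S(S(S(S(S(S(S(S(S(add(add(Z, mul(Z, SSSZ)), mul(Z, Z)))))))))))
  [24] S(S(S(S(S(S(S(S(S(add(mul(Z, SSSZ), mul(Z, Z)))))))))))
  [25] S(S(S(S(S(S(S(S(S(add(Z, mul(Z, Z)))))))))))
  [26] S(S(S(S(S(S(S(S(S(mul(Z, Z))))))))))
  [27] S^9(Z)

Answer: YES — reaches normal form S^9(Z) in 27 ≤ 27 steps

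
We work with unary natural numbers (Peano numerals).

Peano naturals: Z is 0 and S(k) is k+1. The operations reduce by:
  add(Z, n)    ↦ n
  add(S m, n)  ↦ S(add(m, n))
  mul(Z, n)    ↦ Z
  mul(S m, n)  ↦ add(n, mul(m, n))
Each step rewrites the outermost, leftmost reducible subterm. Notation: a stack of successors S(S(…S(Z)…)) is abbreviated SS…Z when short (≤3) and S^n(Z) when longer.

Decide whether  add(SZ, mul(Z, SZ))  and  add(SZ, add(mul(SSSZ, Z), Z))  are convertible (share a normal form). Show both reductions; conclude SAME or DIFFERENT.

Answer: SAME — A ⇓ SZ, B ⇓ SZ

Working:
Term A:
  start: add(SZ, mul(Z, SZ))
  step 1: S(add(Z, mul(Z, SZ)))
  step 2: S(mul(Z, SZ))
  step 3: SZ

Term B:
  start: add(SZ, add(mul(SSSZ, Z), Z))
  step 1: S(add(Z, add(mul(SSSZ, Z), Z)))
  step 2: S(add(mul(SSSZ, Z), Z))
  step 3: S(add(add(Z, mul(SSZ, Z)), Z))
  step 4: S(add(mul(SSZ, Z), Z))
  step 5: S(add(add(Z, mul(SZ, Z)), Z))
  step 6: S(add(mul(SZ, Z), Z))
  step 7: S(add(add(Z, mul(Z, Z)), Z))
  step 8: S(add(mul(Z, Z), Z))
  step 9: S(add(Z, Z))
  step 10: SZ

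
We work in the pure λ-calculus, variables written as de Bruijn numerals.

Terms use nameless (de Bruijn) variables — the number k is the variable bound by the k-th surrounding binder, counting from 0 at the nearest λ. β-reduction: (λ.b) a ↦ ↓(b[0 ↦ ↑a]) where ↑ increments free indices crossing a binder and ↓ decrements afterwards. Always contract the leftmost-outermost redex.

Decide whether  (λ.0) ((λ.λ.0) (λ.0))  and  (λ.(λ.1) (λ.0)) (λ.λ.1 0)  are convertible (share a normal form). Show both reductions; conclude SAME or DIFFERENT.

Answer: DIFFERENT — A ⇓ λ.0, B ⇓ λ.λ.1 0

Derivation:
Term A:
  start: (λ.0) ((λ.λ.0) (λ.0))
  [1] (λ.λ.0) (λ.0)
  [2] λ.0

Term B:
  start: (λ.(λ.1) (λ.0)) (λ.λ.1 0)
  [1] (λ.λ.λ.1 0) (λ.0)
  [2] λ.λ.1 0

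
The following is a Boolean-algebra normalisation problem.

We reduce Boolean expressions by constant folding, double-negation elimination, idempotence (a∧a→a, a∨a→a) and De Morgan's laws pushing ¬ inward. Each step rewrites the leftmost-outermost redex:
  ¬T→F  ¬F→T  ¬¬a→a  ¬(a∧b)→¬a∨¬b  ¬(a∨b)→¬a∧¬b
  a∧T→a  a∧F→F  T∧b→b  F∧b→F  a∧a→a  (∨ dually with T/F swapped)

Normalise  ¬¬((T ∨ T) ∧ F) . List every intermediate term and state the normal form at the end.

Answer: normal form = F  (in 2 steps)

Reduction:
  start: ¬¬((T ∨ T) ∧ F)
  step 1: (T ∨ T) ∧ F
  step 2: F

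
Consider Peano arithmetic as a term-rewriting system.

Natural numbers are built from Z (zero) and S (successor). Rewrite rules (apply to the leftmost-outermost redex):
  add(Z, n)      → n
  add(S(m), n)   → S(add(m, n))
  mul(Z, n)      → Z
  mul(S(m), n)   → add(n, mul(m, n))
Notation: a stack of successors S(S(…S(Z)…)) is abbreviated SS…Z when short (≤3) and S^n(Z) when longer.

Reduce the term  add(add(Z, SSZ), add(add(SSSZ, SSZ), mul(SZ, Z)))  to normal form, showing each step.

  start: add(add(Z, SSZ), add(add(SSSZ, SSZ), mul(SZ, Z)))
  [1] add(SSZ, add(add(SSSZ, SSZ), mul(SZ, Z)))
  [2] S(add(SZ, add(add(SSSZ, SSZ), mul(SZ, Z))))
  [3] S(S(add(Z, add(add(SSSZ, SSZ), mul(SZ, Z)))))
  [4] S(S(add(add(SSSZ, SSZ), mul(SZ, Z))))
  [5] S(S(add(S(add(SSZ, SSZ)), mul(SZ, Z))))
  [6] S(S(S(add(add(SSZ, SSZ), mul(SZ, Z)))))
  [7] S(S(S(add(S(add(SZ, SSZ)), mul(SZ, Z)))))
  [8] S(S(S(S(add(add(SZ, SSZ), mul(SZ, Z))))))
  [9] S(S(S(S(add(S(add(Z, SSZ)), mul(SZ, Z))))))
  [10] S(S(S(S(S(add(add(Z, SSZ), mul(SZ, Z)))))))
  [11] S(S(S(S(S(add(SSZ, mul(SZ, Z)))))))
  [12] S(S(S(S(S(S(add(SZ, mul(SZ, Z))))))))
  [13] S(S(S(S(S(S(S(add(Z, mul(SZ, Z)))))))))
  [14] S(S(S(S(S(S(S(mul(SZ, Z))))))))
  [15] S(S(S(S(S(S(S(add(Z, mul(Z, Z)))))))))
  [16] S(S(S(S(S(S(S(mul(Z, Z))))))))
  [17] S^7(Z)

Answer: normal form = S^7(Z)  (in 17 steps)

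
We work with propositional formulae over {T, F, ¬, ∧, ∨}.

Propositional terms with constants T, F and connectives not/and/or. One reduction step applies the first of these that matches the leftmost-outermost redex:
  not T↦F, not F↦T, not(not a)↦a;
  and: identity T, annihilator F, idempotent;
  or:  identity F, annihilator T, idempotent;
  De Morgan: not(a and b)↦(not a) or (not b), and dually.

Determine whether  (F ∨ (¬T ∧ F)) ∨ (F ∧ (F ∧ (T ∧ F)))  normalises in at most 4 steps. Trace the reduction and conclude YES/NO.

  start: (F ∨ (¬T ∧ F)) ∨ (F ∧ (F ∧ (T ∧ F)))
  →1  (¬T ∧ F) ∨ (F ∧ (F ∧ (T ∧ F)))
  →2  F ∨ (F ∧ (F ∧ (T ∧ F)))
  →3  F ∧ (F ∧ (T ∧ F))
  →4  F

Answer: YES — reaches normal form F in 4 ≤ 4 steps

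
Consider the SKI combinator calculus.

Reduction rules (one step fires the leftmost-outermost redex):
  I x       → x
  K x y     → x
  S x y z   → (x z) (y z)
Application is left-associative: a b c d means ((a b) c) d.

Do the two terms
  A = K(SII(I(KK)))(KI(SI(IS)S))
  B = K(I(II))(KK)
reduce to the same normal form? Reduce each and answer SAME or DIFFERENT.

Term A:
  start: K(SII(I(KK)))(KI(SI(IS)S))
  [1] SII(I(KK))
  [2] I(I(KK))(I(I(KK)))
  [3] I(KK)(I(I(KK)))
  [4] KK(I(I(KK)))
  [5] K

Term B:
  start: K(I(II))(KK)
  [1] I(II)
  [2] II
  [3] I

Answer: DIFFERENT — A ⇓ K, B ⇓ I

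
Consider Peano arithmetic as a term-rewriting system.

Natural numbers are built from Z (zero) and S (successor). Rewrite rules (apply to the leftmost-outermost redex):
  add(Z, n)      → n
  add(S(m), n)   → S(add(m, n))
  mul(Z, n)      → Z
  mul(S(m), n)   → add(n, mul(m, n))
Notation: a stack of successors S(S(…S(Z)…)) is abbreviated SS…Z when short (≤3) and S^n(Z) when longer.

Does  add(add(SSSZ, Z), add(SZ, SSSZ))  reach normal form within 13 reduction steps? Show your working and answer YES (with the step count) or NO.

  start: add(add(SSSZ, Z), add(SZ, SSSZ))
  [1] add(S(add(SSZ, Z)), add(SZ, SSSZ))
  [2] S(add(add(SSZ, Z), add(SZ, SSSZ)))
  [3] S(add(S(add(SZ, Z)), add(SZ, SSSZ)))
  [4] S(S(add(add(SZ, Z), add(SZ, SSSZ))))
  [5] S(S(add(S(add(Z, Z)), add(SZ, SSSZ))))
  [6] S(S(S(add(add(Z, Z), add(SZ, SSSZ)))))
  [7] S(S(S(add(Z, add(SZ, SSSZ)))))
  [8] S(S(S(add(SZ, SSSZ))))
  [9] S(S(S(S(add(Z, SSSZ)))))
  [10] S^7(Z)

Answer: YES — reaches normal form S^7(Z) in 10 ≤ 13 steps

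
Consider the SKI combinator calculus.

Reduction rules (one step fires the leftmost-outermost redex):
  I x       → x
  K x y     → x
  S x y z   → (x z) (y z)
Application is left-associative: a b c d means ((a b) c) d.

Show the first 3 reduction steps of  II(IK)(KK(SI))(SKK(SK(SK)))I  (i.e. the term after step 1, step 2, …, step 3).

Answer: after 3 steps: K(KK(SI))(SKK(SK(SK)))I

Working:
  start: II(IK)(KK(SI))(SKK(SK(SK)))I
  step 1: I(IK)(KK(SI))(SKK(SK(SK)))I
  step 2: IK(KK(SI))(SKK(SK(SK)))I
  step 3: K(KK(SI))(SKK(SK(SK)))I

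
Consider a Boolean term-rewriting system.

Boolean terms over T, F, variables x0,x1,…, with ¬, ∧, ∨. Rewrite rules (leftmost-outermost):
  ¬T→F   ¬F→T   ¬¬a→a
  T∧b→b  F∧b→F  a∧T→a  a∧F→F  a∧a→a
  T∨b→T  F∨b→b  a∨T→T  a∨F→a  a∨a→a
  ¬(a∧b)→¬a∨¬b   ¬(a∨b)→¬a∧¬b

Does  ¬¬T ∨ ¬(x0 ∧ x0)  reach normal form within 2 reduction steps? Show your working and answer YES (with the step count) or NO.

Answer: YES — reaches normal form T in 2 ≤ 2 steps

Derivation:
  start: ¬¬T ∨ ¬(x0 ∧ x0)
  step 1: T ∨ ¬(x0 ∧ x0)
  step 2: T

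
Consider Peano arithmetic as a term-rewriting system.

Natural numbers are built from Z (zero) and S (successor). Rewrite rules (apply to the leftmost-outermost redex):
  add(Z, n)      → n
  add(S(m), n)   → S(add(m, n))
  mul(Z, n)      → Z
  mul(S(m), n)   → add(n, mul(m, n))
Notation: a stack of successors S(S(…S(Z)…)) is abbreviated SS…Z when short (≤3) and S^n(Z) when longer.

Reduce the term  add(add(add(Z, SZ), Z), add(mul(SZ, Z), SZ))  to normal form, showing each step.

Answer: normal form = SSZ  (in 9 steps)

Reduction:
  start: add(add(add(Z, SZ), Z), add(mul(SZ, Z), SZ))
  step 1: add(add(SZ, Z), add(mul(SZ, Z), SZ))
  step 2: add(S(add(Z, Z)), add(mul(SZ, Z), SZ))
  step 3: S(add(add(Z, Z), add(mul(SZ, Z), SZ)))
  step 4: S(add(Z, add(mul(SZ, Z), SZ)))
  step 5: S(add(mul(SZ, Z), SZ))
  step 6: S(add(add(Z, mul(Z, Z)), SZ))
  step 7: S(add(mul(Z, Z), SZ))
  step 8: S(add(Z, SZ))
  step 9: SSZ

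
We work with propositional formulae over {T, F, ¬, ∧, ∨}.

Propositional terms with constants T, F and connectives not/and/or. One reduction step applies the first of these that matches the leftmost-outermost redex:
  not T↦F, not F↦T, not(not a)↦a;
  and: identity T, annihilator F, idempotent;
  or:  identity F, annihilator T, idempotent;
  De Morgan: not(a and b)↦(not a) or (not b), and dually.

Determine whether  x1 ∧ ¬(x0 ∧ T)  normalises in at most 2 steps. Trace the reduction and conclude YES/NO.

  start: x1 ∧ ¬(x0 ∧ T)
  step 1: x1 ∧ (¬x0 ∨ ¬T)
  step 2: x1 ∧ (¬x0 ∨ F)

Answer: NO — after 2 steps the term is x1 ∧ (¬x0 ∨ F), not yet normal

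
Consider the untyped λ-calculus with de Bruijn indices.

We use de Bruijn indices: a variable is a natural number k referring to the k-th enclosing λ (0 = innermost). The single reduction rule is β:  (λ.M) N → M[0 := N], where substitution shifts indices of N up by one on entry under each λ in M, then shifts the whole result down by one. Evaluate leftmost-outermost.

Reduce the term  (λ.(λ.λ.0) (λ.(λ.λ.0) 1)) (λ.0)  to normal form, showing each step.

  start: (λ.(λ.λ.0) (λ.(λ.λ.0) 1)) (λ.0)
  →1  (λ.λ.0) (λ.(λ.λ.0) (λ.0))
  →2  λ.0

Answer: normal form = λ.0  (in 2 steps)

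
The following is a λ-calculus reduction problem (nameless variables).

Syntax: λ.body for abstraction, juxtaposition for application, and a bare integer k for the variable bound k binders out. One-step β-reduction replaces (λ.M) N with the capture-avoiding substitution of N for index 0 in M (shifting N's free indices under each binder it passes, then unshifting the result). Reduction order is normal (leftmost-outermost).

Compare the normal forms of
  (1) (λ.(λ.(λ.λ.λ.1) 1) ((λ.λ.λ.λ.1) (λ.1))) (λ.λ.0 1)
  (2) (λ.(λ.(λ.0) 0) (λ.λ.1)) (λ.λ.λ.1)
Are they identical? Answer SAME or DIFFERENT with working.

Term A:
  start: (λ.(λ.(λ.λ.λ.1) 1) ((λ.λ.λ.λ.1) (λ.1))) (λ.λ.0 1)
  →1  (λ.(λ.λ.λ.1) (λ.λ.0 1)) ((λ.λ.λ.λ.1) (λ.λ.λ.0 1))
  →2  (λ.λ.λ.1) (λ.λ.0 1)
  →3  λ.λ.1

Term B:
  start: (λ.(λ.(λ.0) 0) (λ.λ.1)) (λ.λ.λ.1)
  →1  (λ.(λ.0) 0) (λ.λ.1)
  →2  (λ.0) (λ.λ.1)
  →3  λ.λ.1

Answer: SAME — A ⇓ λ.λ.1, B ⇓ λ.λ.1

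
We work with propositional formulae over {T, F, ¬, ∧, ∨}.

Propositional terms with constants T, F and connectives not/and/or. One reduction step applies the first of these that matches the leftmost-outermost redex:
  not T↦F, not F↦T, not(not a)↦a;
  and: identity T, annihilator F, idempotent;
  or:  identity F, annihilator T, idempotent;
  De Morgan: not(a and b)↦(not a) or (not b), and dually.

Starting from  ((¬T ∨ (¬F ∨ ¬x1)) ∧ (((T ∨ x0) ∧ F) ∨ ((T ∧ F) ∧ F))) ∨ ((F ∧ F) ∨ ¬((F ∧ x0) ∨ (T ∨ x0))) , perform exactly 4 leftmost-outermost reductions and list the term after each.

  start: ((¬T ∨ (¬F ∨ ¬x1)) ∧ (((T ∨ x0) ∧ F) ∨ ((T ∧ F) ∧ F))) ∨ ((F ∧ F) ∨ ¬((F ∧ x0) ∨ (T ∨ x0)))
  [1] ((F ∨ (¬F ∨ ¬x1)) ∧ (((T ∨ x0) ∧ F) ∨ ((T ∧ F) ∧ F))) ∨ ((F ∧ F) ∨ ¬((F ∧ x0) ∨ (T ∨ x0)))
  [2] ((¬F ∨ ¬x1) ∧ (((T ∨ x0) ∧ F) ∨ ((T ∧ F) ∧ F))) ∨ ((F ∧ F) ∨ ¬((F ∧ x0) ∨ (T ∨ x0)))
  [3] ((T ∨ ¬x1) ∧ (((T ∨ x0) ∧ F) ∨ ((T ∧ F) ∧ F))) ∨ ((F ∧ F) ∨ ¬((F ∧ x0) ∨ (T ∨ x0)))
  [4] (T ∧ (((T ∨ x0) ∧ F) ∨ ((T ∧ F) ∧ F))) ∨ ((F ∧ F) ∨ ¬((F ∧ x0) ∨ (T ∨ x0)))

Answer: after 4 steps: (T ∧ (((T ∨ x0) ∧ F) ∨ ((T ∧ F) ∧ F))) ∨ ((F ∧ F) ∨ ¬((F ∧ x0) ∨ (T ∨ x0)))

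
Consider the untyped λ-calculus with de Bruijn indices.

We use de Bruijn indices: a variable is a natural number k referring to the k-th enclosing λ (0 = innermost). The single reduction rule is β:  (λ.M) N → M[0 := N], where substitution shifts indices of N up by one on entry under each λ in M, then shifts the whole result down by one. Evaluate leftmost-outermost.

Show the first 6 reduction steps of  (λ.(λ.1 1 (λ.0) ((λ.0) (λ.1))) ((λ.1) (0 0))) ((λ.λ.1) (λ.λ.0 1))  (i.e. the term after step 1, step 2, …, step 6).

Answer: after 6 steps: (λ.0) (λ.(λ.(λ.λ.1) (λ.λ.0 1)) ((λ.λ.1) (λ.λ.0 1) ((λ.λ.1) (λ.λ.0 1)))) (λ.0)

Derivation:
  start: (λ.(λ.1 1 (λ.0) ((λ.0) (λ.1))) ((λ.1) (0 0))) ((λ.λ.1) (λ.λ.0 1))
  →1  (λ.(λ.λ.1) (λ.λ.0 1) ((λ.λ.1) (λ.λ.0 1)) (λ.0) ((λ.0) (λ.1))) ((λ.(λ.λ.1) (λ.λ.0 1)) ((λ.λ.1) (λ.λ.0 1) ((λ.λ.1) (λ.λ.0 1))))
  →2  (λ.λ.1) (λ.λ.0 1) ((λ.λ.1) (λ.λ.0 1)) (λ.0) ((λ.0) (λ.(λ.(λ.λ.1) (λ.λ.0 1)) ((λ.λ.1) (λ.λ.0 1) ((λ.λ.1) (λ.λ.0 1)))))
  →3  (λ.λ.λ.0 1) ((λ.λ.1) (λ.λ.0 1)) (λ.0) ((λ.0) (λ.(λ.(λ.λ.1) (λ.λ.0 1)) ((λ.λ.1) (λ.λ.0 1) ((λ.λ.1) (λ.λ.0 1)))))
  →4  (λ.λ.0 1) (λ.0) ((λ.0) (λ.(λ.(λ.λ.1) (λ.λ.0 1)) ((λ.λ.1) (λ.λ.0 1) ((λ.λ.1) (λ.λ.0 1)))))
  →5  (λ.0 (λ.0)) ((λ.0) (λ.(λ.(λ.λ.1) (λ.λ.0 1)) ((λ.λ.1) (λ.λ.0 1) ((λ.λ.1) (λ.λ.0 1)))))
  →6  (λ.0) (λ.(λ.(λ.λ.1) (λ.λ.0 1)) ((λ.λ.1) (λ.λ.0 1) ((λ.λ.1) (λ.λ.0 1)))) (λ.0)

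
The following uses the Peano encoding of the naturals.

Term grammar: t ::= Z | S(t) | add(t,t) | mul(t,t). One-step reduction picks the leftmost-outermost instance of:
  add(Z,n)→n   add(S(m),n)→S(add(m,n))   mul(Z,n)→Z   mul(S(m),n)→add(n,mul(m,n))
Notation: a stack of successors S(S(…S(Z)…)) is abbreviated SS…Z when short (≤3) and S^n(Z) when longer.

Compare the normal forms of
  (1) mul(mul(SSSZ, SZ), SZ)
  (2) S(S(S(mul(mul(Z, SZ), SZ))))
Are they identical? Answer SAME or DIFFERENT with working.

Term A:
  start: mul(mul(SSSZ, SZ), SZ)
  [1] mul(add(SZ, mul(SSZ, SZ)), SZ)
  [2] mul(S(add(Z, mul(SSZ, SZ))), SZ)
  [3] add(SZ, mul(add(Z, mul(SSZ, SZ)), SZ))
  [4] S(add(Z, mul(add(Z, mul(SSZ, SZ)), SZ)))
  [5] S(mul(add(Z, mul(SSZ, SZ)), SZ))
  [6] S(mul(mul(SSZ, SZ), SZ))
  [7] S(mul(add(SZ, mul(SZ, SZ)), SZ))
  [8] S(mul(S(add(Z, mul(SZ, SZ))), SZ))
  [9] S(add(SZ, mul(add(Z, mul(SZ, SZ)), SZ)))
  [10] S(S(add(Z, mul(add(Z, mul(SZ, SZ)), SZ))))
  [11] S(S(mul(add(Z, mul(SZ, SZ)), SZ)))
  [12] S(S(mul(mul(SZ, SZ), SZ)))
  [13] S(S(mul(add(SZ, mul(Z, SZ)), SZ)))
  [14] S(S(mul(S(add(Z, mul(Z, SZ))), SZ)))
  [15] S(S(add(SZ, mul(add(Z, mul(Z, SZ)), SZ))))
  [16] S(S(S(add(Z, mul(add(Z, mul(Z, SZ)), SZ)))))
  [17] S(S(S(mul(add(Z, mul(Z, SZ)), SZ))))
  [18] S(S(S(mul(mul(Z, SZ), SZ))))
  [19] S(S(S(mul(Z, SZ))))
  [20] SSSZ

Term B:
  start: S(S(S(mul(mul(Z, SZ), SZ))))
  [1] S(S(S(mul(Z, SZ))))
  [2] SSSZ

Answer: SAME — A ⇓ SSSZ, B ⇓ SSSZ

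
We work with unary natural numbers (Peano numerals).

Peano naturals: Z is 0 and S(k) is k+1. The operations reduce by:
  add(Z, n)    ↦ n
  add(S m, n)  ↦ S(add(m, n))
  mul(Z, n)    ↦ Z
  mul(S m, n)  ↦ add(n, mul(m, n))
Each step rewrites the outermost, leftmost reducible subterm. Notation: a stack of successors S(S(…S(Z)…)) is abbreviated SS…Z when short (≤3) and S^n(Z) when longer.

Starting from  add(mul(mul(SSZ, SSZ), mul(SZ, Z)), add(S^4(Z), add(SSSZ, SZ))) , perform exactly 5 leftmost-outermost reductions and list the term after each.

Answer: after 5 steps: add(add(mul(Z, Z), mul(add(SZ, mul(SZ, SSZ)), mul(SZ, Z))), add(S^4(Z), add(SSSZ, SZ)))

Working:
  start: add(mul(mul(SSZ, SSZ), mul(SZ, Z)), add(S^4(Z), add(SSSZ, SZ)))
  step 1: add(mul(add(SSZ, mul(SZ, SSZ)), mul(SZ, Z)), add(S^4(Z), add(SSSZ, SZ)))
  step 2: add(mul(S(add(SZ, mul(SZ, SSZ))), mul(SZ, Z)), add(S^4(Z), add(SSSZ, SZ)))
  step 3: add(add(mul(SZ, Z), mul(add(SZ, mul(SZ, SSZ)), mul(SZ, Z))), add(S^4(Z), add(SSSZ, SZ)))
  step 4: add(add(add(Z, mul(Z, Z)), mul(add(SZ, mul(SZ, SSZ)), mul(SZ, Z))), add(S^4(Z), add(SSSZ, SZ)))
  step 5: add(add(mul(Z, Z), mul(add(SZ, mul(SZ, SSZ)), mul(SZ, Z))), add(S^4(Z), add(SSSZ, SZ)))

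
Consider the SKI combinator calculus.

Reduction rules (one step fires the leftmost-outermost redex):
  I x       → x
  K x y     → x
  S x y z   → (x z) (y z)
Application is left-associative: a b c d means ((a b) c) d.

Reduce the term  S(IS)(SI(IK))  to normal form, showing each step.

  start: S(IS)(SI(IK))
  step 1: SS(SI(IK))
  step 2: SS(SIK)

Answer: normal form = SS(SIK)  (in 2 steps)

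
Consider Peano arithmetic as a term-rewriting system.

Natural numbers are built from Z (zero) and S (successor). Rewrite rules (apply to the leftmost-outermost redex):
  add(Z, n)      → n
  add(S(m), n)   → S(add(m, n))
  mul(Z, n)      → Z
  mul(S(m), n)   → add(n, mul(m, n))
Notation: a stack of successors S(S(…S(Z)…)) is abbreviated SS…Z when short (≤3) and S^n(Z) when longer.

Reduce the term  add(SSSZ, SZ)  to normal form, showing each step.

  start: add(SSSZ, SZ)
  →1  S(add(SSZ, SZ))
  →2  S(S(add(SZ, SZ)))
  →3  S(S(S(add(Z, SZ))))
  →4  S^4(Z)

Answer: normal form = S^4(Z)  (in 4 steps)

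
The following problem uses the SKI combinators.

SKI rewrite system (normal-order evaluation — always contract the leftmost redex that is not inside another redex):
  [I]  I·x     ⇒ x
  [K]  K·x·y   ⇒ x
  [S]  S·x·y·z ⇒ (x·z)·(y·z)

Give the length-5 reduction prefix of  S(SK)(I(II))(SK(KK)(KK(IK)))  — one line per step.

Answer: after 5 steps: I(SK(KK)(KK(IK)))

Working:
  start: S(SK)(I(II))(SK(KK)(KK(IK)))
  [1] SK(SK(KK)(KK(IK)))(I(II)(SK(KK)(KK(IK))))
  [2] K(I(II)(SK(KK)(KK(IK))))(SK(KK)(KK(IK))(I(II)(SK(KK)(KK(IK)))))
  [3] I(II)(SK(KK)(KK(IK)))
  [4] II(SK(KK)(KK(IK)))
  [5] I(SK(KK)(KK(IK)))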